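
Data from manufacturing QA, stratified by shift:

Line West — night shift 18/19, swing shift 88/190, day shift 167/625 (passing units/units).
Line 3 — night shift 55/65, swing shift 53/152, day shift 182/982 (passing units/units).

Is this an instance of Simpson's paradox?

Night shift: Line West 18/19 = 94.7%, Line 3 55/65 = 84.6% → Line West
Swing shift: Line West 88/190 = 46.3%, Line 3 53/152 = 34.9% → Line West
Day shift: Line West 167/625 = 26.7%, Line 3 182/982 = 18.5% → Line West
Overall: Line West 273/834 = 32.7%, Line 3 290/1199 = 24.2% → Line West
Line West wins overall and in every shift group — no reversal.

No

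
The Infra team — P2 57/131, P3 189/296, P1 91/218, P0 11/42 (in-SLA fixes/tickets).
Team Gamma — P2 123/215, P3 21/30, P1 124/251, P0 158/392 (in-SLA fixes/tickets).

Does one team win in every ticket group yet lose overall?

P2: the Infra team 57/131 = 43.5%, Team Gamma 123/215 = 57.2% → Team Gamma
P3: the Infra team 189/296 = 63.9%, Team Gamma 21/30 = 70.0% → Team Gamma
P1: the Infra team 91/218 = 41.7%, Team Gamma 124/251 = 49.4% → Team Gamma
P0: the Infra team 11/42 = 26.2%, Team Gamma 158/392 = 40.3% → Team Gamma
Overall: the Infra team 348/687 = 50.7%, Team Gamma 426/888 = 48.0% → the Infra team
Team Gamma wins each ticket group but the Infra team wins overall — the comparison reverses. Team Gamma's tickets skew toward P0, which has a lower base rate.

Yes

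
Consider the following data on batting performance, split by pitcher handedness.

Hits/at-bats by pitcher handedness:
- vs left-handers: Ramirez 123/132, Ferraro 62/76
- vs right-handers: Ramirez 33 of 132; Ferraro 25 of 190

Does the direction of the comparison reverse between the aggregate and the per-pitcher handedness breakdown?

No

Vs left-handers: Ramirez 123/132 = 93.2%, Ferraro 62/76 = 81.6% → Ramirez
Vs right-handers: Ramirez 33/132 = 25.0%, Ferraro 25/190 = 13.2% → Ramirez
Overall: Ramirez 156/264 = 59.1%, Ferraro 87/266 = 32.7% → Ramirez
Ramirez wins overall and in every pitcher group — no reversal.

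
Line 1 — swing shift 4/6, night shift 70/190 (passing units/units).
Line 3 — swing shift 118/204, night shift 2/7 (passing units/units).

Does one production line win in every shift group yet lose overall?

Swing shift: Line 1 4/6 = 66.7%, Line 3 118/204 = 57.8% → Line 1
Night shift: Line 1 70/190 = 36.8%, Line 3 2/7 = 28.6% → Line 1
Overall: Line 1 74/196 = 37.8%, Line 3 120/211 = 56.9% → Line 3
Line 1 wins each shift group but Line 3 wins overall — the comparison reverses. Line 1's units skew toward night shift, which has a lower base rate.

Yes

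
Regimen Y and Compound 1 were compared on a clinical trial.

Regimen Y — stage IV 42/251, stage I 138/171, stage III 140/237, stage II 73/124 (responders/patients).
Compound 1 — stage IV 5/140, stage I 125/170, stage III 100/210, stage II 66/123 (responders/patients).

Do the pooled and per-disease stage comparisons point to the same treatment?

Stage IV: Regimen Y 42/251 = 16.7%, Compound 1 5/140 = 3.6% → Regimen Y
Stage I: Regimen Y 138/171 = 80.7%, Compound 1 125/170 = 73.5% → Regimen Y
Stage III: Regimen Y 140/237 = 59.1%, Compound 1 100/210 = 47.6% → Regimen Y
Stage II: Regimen Y 73/124 = 58.9%, Compound 1 66/123 = 53.7% → Regimen Y
Overall: Regimen Y 393/783 = 50.2%, Compound 1 296/643 = 46.0% → Regimen Y
Regimen Y wins overall and in every disease group — no reversal.

Yes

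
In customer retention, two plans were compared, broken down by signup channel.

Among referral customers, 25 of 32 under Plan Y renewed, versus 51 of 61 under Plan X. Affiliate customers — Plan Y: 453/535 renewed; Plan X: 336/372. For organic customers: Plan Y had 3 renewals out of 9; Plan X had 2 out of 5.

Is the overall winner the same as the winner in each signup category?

Yes

Referral: Plan Y 25/32 = 78.1%, Plan X 51/61 = 83.6% → Plan X
Affiliate: Plan Y 453/535 = 84.7%, Plan X 336/372 = 90.3% → Plan X
Organic: Plan Y 3/9 = 33.3%, Plan X 2/5 = 40.0% → Plan X
Overall: Plan Y 481/576 = 83.5%, Plan X 389/438 = 88.8% → Plan X
Plan X wins overall and in every signup group — no reversal.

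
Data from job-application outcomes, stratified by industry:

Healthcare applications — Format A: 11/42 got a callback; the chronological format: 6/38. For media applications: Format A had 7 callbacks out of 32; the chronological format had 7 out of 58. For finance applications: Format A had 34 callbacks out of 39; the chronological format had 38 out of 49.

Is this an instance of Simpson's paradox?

No

Healthcare: Format A 11/42 = 26.2%, the chronological format 6/38 = 15.8% → Format A
Media: Format A 7/32 = 21.9%, the chronological format 7/58 = 12.1% → Format A
Finance: Format A 34/39 = 87.2%, the chronological format 38/49 = 77.6% → Format A
Overall: Format A 52/113 = 46.0%, the chronological format 51/145 = 35.2% → Format A
Format A wins overall and in every industry group — no reversal.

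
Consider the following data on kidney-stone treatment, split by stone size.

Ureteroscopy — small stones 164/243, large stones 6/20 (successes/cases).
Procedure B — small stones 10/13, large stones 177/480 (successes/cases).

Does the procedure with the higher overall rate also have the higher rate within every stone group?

Small stones: ureteroscopy 164/243 = 67.5%, Procedure B 10/13 = 76.9% → Procedure B
Large stones: ureteroscopy 6/20 = 30.0%, Procedure B 177/480 = 36.9% → Procedure B
Overall: ureteroscopy 170/263 = 64.6%, Procedure B 187/493 = 37.9% → ureteroscopy
Procedure B wins each stone group but ureteroscopy wins overall — the comparison reverses. Procedure B's cases skew toward large stones, which has a lower base rate.

No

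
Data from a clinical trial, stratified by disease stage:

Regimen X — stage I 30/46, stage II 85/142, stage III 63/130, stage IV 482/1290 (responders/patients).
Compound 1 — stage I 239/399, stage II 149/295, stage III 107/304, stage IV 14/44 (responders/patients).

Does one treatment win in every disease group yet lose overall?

Yes

Stage I: Regimen X 30/46 = 65.2%, Compound 1 239/399 = 59.9% → Regimen X
Stage II: Regimen X 85/142 = 59.9%, Compound 1 149/295 = 50.5% → Regimen X
Stage III: Regimen X 63/130 = 48.5%, Compound 1 107/304 = 35.2% → Regimen X
Stage IV: Regimen X 482/1290 = 37.4%, Compound 1 14/44 = 31.8% → Regimen X
Overall: Regimen X 660/1608 = 41.0%, Compound 1 509/1042 = 48.8% → Compound 1
Regimen X wins each disease group but Compound 1 wins overall — the comparison reverses. Regimen X's patients skew toward stage IV, which has a lower base rate.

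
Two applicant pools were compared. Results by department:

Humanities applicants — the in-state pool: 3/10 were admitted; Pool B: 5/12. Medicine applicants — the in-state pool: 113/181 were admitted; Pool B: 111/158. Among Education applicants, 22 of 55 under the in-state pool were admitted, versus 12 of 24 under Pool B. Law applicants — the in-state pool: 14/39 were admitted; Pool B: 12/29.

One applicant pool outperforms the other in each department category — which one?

Humanities: the in-state pool 3/10 = 30.0%, Pool B 5/12 = 41.7% → Pool B
Medicine: the in-state pool 113/181 = 62.4%, Pool B 111/158 = 70.3% → Pool B
Education: the in-state pool 22/55 = 40.0%, Pool B 12/24 = 50.0% → Pool B
Law: the in-state pool 14/39 = 35.9%, Pool B 12/29 = 41.4% → Pool B
Pool B has the higher rate in all 4 groups.

Pool B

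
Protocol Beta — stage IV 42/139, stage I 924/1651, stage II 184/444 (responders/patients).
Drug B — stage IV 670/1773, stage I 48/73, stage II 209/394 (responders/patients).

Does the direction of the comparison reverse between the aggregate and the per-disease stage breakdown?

Stage IV: Protocol Beta 42/139 = 30.2%, Drug B 670/1773 = 37.8% → Drug B
Stage I: Protocol Beta 924/1651 = 56.0%, Drug B 48/73 = 65.8% → Drug B
Stage II: Protocol Beta 184/444 = 41.4%, Drug B 209/394 = 53.0% → Drug B
Overall: Protocol Beta 1150/2234 = 51.5%, Drug B 927/2240 = 41.4% → Protocol Beta
Drug B wins each disease group but Protocol Beta wins overall — the comparison reverses. Drug B's patients skew toward stage IV, which has a lower base rate.

Yes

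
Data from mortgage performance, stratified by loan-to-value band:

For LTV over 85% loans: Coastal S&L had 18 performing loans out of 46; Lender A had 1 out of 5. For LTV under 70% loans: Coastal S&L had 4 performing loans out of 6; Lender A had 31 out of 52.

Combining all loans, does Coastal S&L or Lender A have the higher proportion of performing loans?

Lender A

LTV over 85%: Coastal S&L 18/46 = 39.1%, Lender A 1/5 = 20.0% → Coastal S&L
LTV under 70%: Coastal S&L 4/6 = 66.7%, Lender A 31/52 = 59.6% → Coastal S&L
Overall: Coastal S&L 22/52 = 42.3%, Lender A 32/57 = 56.1% → Lender A
(Coastal S&L wins every loan-to-value group but Lender A wins overall — Coastal S&L's loans skew toward the low-rate LTV over 85% group.)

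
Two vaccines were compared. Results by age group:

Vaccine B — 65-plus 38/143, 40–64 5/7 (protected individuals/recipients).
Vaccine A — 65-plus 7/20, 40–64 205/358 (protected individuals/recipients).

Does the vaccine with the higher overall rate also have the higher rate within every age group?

65-plus: Vaccine B 38/143 = 26.6%, Vaccine A 7/20 = 35.0% → Vaccine A
40–64: Vaccine B 5/7 = 71.4%, Vaccine A 205/358 = 57.3% → Vaccine B
Overall: Vaccine B 43/150 = 28.7%, Vaccine A 212/378 = 56.1% → Vaccine A
Neither sweeps: Vaccine B wins 1 of 2 groups, Vaccine A wins 1. Vaccine A wins overall but not every group — no Simpson reversal.

No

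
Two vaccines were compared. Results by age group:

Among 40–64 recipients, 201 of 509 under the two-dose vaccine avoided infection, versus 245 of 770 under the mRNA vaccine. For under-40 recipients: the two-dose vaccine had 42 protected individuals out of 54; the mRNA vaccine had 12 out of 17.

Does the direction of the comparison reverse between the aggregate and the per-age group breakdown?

No

40–64: the two-dose vaccine 201/509 = 39.5%, the mRNA vaccine 245/770 = 31.8% → the two-dose vaccine
Under-40: the two-dose vaccine 42/54 = 77.8%, the mRNA vaccine 12/17 = 70.6% → the two-dose vaccine
Overall: the two-dose vaccine 243/563 = 43.2%, the mRNA vaccine 257/787 = 32.7% → the two-dose vaccine
The two-dose vaccine wins overall and in every age group — no reversal.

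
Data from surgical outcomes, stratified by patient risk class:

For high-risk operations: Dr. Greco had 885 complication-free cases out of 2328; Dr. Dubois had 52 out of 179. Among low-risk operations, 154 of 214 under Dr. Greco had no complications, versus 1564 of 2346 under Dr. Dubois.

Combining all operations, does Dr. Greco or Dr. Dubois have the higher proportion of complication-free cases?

High-risk: Dr. Greco 885/2328 = 38.0%, Dr. Dubois 52/179 = 29.1% → Dr. Greco
Low-risk: Dr. Greco 154/214 = 72.0%, Dr. Dubois 1564/2346 = 66.7% → Dr. Greco
Overall: Dr. Greco 1039/2542 = 40.9%, Dr. Dubois 1616/2525 = 64.0% → Dr. Dubois
(Dr. Greco wins every patient risk group but Dr. Dubois wins overall — Dr. Greco's operations skew toward the low-rate high-risk group.)

Dr. Dubois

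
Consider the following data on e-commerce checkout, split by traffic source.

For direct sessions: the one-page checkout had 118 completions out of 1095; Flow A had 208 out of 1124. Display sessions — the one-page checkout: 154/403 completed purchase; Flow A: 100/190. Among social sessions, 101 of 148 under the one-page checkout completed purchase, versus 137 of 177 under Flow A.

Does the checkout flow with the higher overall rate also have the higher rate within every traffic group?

Direct: the one-page checkout 118/1095 = 10.8%, Flow A 208/1124 = 18.5% → Flow A
Display: the one-page checkout 154/403 = 38.2%, Flow A 100/190 = 52.6% → Flow A
Social: the one-page checkout 101/148 = 68.2%, Flow A 137/177 = 77.4% → Flow A
Overall: the one-page checkout 373/1646 = 22.7%, Flow A 445/1491 = 29.8% → Flow A
Flow A wins overall and in every traffic group — no reversal.

Yes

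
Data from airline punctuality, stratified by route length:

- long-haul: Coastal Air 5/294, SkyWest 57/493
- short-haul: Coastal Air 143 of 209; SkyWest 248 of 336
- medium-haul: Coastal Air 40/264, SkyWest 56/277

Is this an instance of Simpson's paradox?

Long-haul: Coastal Air 5/294 = 1.7%, SkyWest 57/493 = 11.6% → SkyWest
Short-haul: Coastal Air 143/209 = 68.4%, SkyWest 248/336 = 73.8% → SkyWest
Medium-haul: Coastal Air 40/264 = 15.2%, SkyWest 56/277 = 20.2% → SkyWest
Overall: Coastal Air 188/767 = 24.5%, SkyWest 361/1106 = 32.6% → SkyWest
SkyWest wins overall and in every route group — no reversal.

No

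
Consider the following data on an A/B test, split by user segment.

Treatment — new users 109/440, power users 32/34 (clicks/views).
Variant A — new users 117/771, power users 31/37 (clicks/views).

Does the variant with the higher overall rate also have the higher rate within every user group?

New users: Treatment 109/440 = 24.8%, Variant A 117/771 = 15.2% → Treatment
Power users: Treatment 32/34 = 94.1%, Variant A 31/37 = 83.8% → Treatment
Overall: Treatment 141/474 = 29.7%, Variant A 148/808 = 18.3% → Treatment
Treatment wins overall and in every user group — no reversal.

Yes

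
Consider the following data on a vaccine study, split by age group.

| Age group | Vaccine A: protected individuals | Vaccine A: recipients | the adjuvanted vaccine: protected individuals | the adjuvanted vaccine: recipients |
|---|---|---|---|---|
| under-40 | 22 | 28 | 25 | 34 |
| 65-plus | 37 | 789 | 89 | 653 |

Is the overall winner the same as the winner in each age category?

Under-40: Vaccine A 22/28 = 78.6%, the adjuvanted vaccine 25/34 = 73.5% → Vaccine A
65-plus: Vaccine A 37/789 = 4.7%, the adjuvanted vaccine 89/653 = 13.6% → the adjuvanted vaccine
Overall: Vaccine A 59/817 = 7.2%, the adjuvanted vaccine 114/687 = 16.6% → the adjuvanted vaccine
Neither sweeps: Vaccine A wins 1 of 2 groups, the adjuvanted vaccine wins 1. The adjuvanted vaccine wins overall but not every group — no Simpson reversal.

No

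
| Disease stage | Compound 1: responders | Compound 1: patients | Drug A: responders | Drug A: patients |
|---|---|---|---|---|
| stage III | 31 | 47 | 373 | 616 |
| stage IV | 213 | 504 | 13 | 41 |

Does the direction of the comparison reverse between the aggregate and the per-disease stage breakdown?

Stage III: Compound 1 31/47 = 66.0%, Drug A 373/616 = 60.6% → Compound 1
Stage IV: Compound 1 213/504 = 42.3%, Drug A 13/41 = 31.7% → Compound 1
Overall: Compound 1 244/551 = 44.3%, Drug A 386/657 = 58.8% → Drug A
Compound 1 wins each disease group but Drug A wins overall — the comparison reverses. Compound 1's patients skew toward stage IV, which has a lower base rate.

Yes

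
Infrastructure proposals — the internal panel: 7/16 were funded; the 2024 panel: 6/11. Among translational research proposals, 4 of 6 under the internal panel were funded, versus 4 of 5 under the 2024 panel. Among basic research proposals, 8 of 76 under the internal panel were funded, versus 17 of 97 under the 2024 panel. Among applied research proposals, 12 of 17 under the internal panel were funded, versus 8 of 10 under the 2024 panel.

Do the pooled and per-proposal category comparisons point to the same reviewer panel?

Infrastructure: the internal panel 7/16 = 43.8%, the 2024 panel 6/11 = 54.5% → the 2024 panel
Translational research: the internal panel 4/6 = 66.7%, the 2024 panel 4/5 = 80.0% → the 2024 panel
Basic research: the internal panel 8/76 = 10.5%, the 2024 panel 17/97 = 17.5% → the 2024 panel
Applied research: the internal panel 12/17 = 70.6%, the 2024 panel 8/10 = 80.0% → the 2024 panel
Overall: the internal panel 31/115 = 27.0%, the 2024 panel 35/123 = 28.5% → the 2024 panel
The 2024 panel wins overall and in every proposal group — no reversal.

Yes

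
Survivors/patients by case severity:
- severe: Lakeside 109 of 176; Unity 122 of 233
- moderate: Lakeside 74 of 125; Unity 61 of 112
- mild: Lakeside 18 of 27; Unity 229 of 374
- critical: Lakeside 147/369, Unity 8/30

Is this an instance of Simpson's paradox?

Yes

Severe: Lakeside 109/176 = 61.9%, Unity 122/233 = 52.4% → Lakeside
Moderate: Lakeside 74/125 = 59.2%, Unity 61/112 = 54.5% → Lakeside
Mild: Lakeside 18/27 = 66.7%, Unity 229/374 = 61.2% → Lakeside
Critical: Lakeside 147/369 = 39.8%, Unity 8/30 = 26.7% → Lakeside
Overall: Lakeside 348/697 = 49.9%, Unity 420/749 = 56.1% → Unity
Lakeside wins each case group but Unity wins overall — the comparison reverses. Lakeside's patients skew toward critical, which has a lower base rate.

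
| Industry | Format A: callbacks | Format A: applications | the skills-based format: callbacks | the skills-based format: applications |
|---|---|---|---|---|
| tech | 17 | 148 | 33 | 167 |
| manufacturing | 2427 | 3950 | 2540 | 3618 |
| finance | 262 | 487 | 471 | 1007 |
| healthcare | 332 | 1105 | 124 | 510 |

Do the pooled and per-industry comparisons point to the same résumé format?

Tech: Format A 17/148 = 11.5%, the skills-based format 33/167 = 19.8% → the skills-based format
Manufacturing: Format A 2427/3950 = 61.4%, the skills-based format 2540/3618 = 70.2% → the skills-based format
Finance: Format A 262/487 = 53.8%, the skills-based format 471/1007 = 46.8% → Format A
Healthcare: Format A 332/1105 = 30.0%, the skills-based format 124/510 = 24.3% → Format A
Overall: Format A 3038/5690 = 53.4%, the skills-based format 3168/5302 = 59.8% → the skills-based format
Neither sweeps: Format A wins 2 of 4 groups, the skills-based format wins 2. The skills-based format wins overall but not every group — no Simpson reversal.

No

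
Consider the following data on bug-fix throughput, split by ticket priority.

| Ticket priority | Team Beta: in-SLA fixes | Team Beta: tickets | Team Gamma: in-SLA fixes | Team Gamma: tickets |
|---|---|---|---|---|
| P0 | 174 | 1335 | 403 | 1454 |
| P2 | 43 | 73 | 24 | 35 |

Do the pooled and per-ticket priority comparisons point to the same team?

P0: Team Beta 174/1335 = 13.0%, Team Gamma 403/1454 = 27.7% → Team Gamma
P2: Team Beta 43/73 = 58.9%, Team Gamma 24/35 = 68.6% → Team Gamma
Overall: Team Beta 217/1408 = 15.4%, Team Gamma 427/1489 = 28.7% → Team Gamma
Team Gamma wins overall and in every ticket group — no reversal.

Yes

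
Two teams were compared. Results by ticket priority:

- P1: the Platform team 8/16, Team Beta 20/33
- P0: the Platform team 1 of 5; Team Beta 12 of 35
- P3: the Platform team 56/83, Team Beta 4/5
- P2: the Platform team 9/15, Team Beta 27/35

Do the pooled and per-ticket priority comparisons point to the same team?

No

P1: the Platform team 8/16 = 50.0%, Team Beta 20/33 = 60.6% → Team Beta
P0: the Platform team 1/5 = 20.0%, Team Beta 12/35 = 34.3% → Team Beta
P3: the Platform team 56/83 = 67.5%, Team Beta 4/5 = 80.0% → Team Beta
P2: the Platform team 9/15 = 60.0%, Team Beta 27/35 = 77.1% → Team Beta
Overall: the Platform team 74/119 = 62.2%, Team Beta 63/108 = 58.3% → the Platform team
Team Beta wins each ticket group but the Platform team wins overall — the comparison reverses. Team Beta's tickets skew toward P0, which has a lower base rate.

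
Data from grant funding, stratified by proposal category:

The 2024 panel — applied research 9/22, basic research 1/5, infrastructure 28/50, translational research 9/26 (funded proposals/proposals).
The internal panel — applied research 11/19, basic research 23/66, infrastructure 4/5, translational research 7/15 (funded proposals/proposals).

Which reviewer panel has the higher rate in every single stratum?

the internal panel

Applied research: the 2024 panel 9/22 = 40.9%, the internal panel 11/19 = 57.9% → the internal panel
Basic research: the 2024 panel 1/5 = 20.0%, the internal panel 23/66 = 34.8% → the internal panel
Infrastructure: the 2024 panel 28/50 = 56.0%, the internal panel 4/5 = 80.0% → the internal panel
Translational research: the 2024 panel 9/26 = 34.6%, the internal panel 7/15 = 46.7% → the internal panel
The internal panel has the higher rate in all 4 groups.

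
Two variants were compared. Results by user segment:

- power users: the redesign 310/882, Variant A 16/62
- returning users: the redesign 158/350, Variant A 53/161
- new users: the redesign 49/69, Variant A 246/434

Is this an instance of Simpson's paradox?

Yes

Power users: the redesign 310/882 = 35.1%, Variant A 16/62 = 25.8% → the redesign
Returning users: the redesign 158/350 = 45.1%, Variant A 53/161 = 32.9% → the redesign
New users: the redesign 49/69 = 71.0%, Variant A 246/434 = 56.7% → the redesign
Overall: the redesign 517/1301 = 39.7%, Variant A 315/657 = 47.9% → Variant A
The redesign wins each user group but Variant A wins overall — the comparison reverses. The redesign's views skew toward power users, which has a lower base rate.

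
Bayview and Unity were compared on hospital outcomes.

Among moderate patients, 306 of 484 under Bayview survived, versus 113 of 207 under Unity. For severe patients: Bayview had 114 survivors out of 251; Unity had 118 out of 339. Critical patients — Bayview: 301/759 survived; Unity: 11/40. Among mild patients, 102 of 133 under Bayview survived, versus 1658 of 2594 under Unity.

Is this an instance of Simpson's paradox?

Moderate: Bayview 306/484 = 63.2%, Unity 113/207 = 54.6% → Bayview
Severe: Bayview 114/251 = 45.4%, Unity 118/339 = 34.8% → Bayview
Critical: Bayview 301/759 = 39.7%, Unity 11/40 = 27.5% → Bayview
Mild: Bayview 102/133 = 76.7%, Unity 1658/2594 = 63.9% → Bayview
Overall: Bayview 823/1627 = 50.6%, Unity 1900/3180 = 59.7% → Unity
Bayview wins each case group but Unity wins overall — the comparison reverses. Bayview's patients skew toward critical, which has a lower base rate.

Yes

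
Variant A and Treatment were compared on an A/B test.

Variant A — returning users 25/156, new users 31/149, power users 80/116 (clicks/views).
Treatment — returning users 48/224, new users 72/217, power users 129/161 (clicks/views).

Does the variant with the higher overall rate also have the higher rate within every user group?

Returning users: Variant A 25/156 = 16.0%, Treatment 48/224 = 21.4% → Treatment
New users: Variant A 31/149 = 20.8%, Treatment 72/217 = 33.2% → Treatment
Power users: Variant A 80/116 = 69.0%, Treatment 129/161 = 80.1% → Treatment
Overall: Variant A 136/421 = 32.3%, Treatment 249/602 = 41.4% → Treatment
Treatment wins overall and in every user group — no reversal.

Yes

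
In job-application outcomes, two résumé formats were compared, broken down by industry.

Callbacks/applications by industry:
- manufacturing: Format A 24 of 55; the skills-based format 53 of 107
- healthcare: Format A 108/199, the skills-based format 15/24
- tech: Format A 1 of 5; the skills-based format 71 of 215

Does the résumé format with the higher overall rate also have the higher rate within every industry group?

Manufacturing: Format A 24/55 = 43.6%, the skills-based format 53/107 = 49.5% → the skills-based format
Healthcare: Format A 108/199 = 54.3%, the skills-based format 15/24 = 62.5% → the skills-based format
Tech: Format A 1/5 = 20.0%, the skills-based format 71/215 = 33.0% → the skills-based format
Overall: Format A 133/259 = 51.4%, the skills-based format 139/346 = 40.2% → Format A
The skills-based format wins each industry group but Format A wins overall — the comparison reverses. The skills-based format's applications skew toward tech, which has a lower base rate.

No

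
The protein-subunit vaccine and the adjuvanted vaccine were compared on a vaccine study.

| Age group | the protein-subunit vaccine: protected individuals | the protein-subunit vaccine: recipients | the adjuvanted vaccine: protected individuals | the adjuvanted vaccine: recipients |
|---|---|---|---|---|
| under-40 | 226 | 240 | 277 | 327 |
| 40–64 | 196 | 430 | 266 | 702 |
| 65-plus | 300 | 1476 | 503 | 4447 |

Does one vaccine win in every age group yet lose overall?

Under-40: the protein-subunit vaccine 226/240 = 94.2%, the adjuvanted vaccine 277/327 = 84.7% → the protein-subunit vaccine
40–64: the protein-subunit vaccine 196/430 = 45.6%, the adjuvanted vaccine 266/702 = 37.9% → the protein-subunit vaccine
65-plus: the protein-subunit vaccine 300/1476 = 20.3%, the adjuvanted vaccine 503/4447 = 11.3% → the protein-subunit vaccine
Overall: the protein-subunit vaccine 722/2146 = 33.6%, the adjuvanted vaccine 1046/5476 = 19.1% → the protein-subunit vaccine
The protein-subunit vaccine wins overall and in every age group — no reversal.

No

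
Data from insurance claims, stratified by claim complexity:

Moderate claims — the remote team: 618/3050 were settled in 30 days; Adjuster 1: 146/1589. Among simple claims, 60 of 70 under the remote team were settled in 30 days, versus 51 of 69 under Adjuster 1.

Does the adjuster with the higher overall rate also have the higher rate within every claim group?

Yes

Moderate: the remote team 618/3050 = 20.3%, Adjuster 1 146/1589 = 9.2% → the remote team
Simple: the remote team 60/70 = 85.7%, Adjuster 1 51/69 = 73.9% → the remote team
Overall: the remote team 678/3120 = 21.7%, Adjuster 1 197/1658 = 11.9% → the remote team
The remote team wins overall and in every claim group — no reversal.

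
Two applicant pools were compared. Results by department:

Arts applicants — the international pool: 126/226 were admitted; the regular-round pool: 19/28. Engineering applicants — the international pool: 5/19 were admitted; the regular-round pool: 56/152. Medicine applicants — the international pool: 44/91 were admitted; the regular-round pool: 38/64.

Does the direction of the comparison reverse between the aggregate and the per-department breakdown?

Arts: the international pool 126/226 = 55.8%, the regular-round pool 19/28 = 67.9% → the regular-round pool
Engineering: the international pool 5/19 = 26.3%, the regular-round pool 56/152 = 36.8% → the regular-round pool
Medicine: the international pool 44/91 = 48.4%, the regular-round pool 38/64 = 59.4% → the regular-round pool
Overall: the international pool 175/336 = 52.1%, the regular-round pool 113/244 = 46.3% → the international pool
The regular-round pool wins each department group but the international pool wins overall — the comparison reverses. The regular-round pool's applicants skew toward Engineering, which has a lower base rate.

Yes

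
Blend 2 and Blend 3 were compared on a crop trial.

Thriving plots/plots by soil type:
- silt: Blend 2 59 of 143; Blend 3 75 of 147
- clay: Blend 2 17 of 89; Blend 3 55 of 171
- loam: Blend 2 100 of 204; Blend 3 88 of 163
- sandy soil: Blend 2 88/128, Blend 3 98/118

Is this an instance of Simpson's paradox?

No

Silt: Blend 2 59/143 = 41.3%, Blend 3 75/147 = 51.0% → Blend 3
Clay: Blend 2 17/89 = 19.1%, Blend 3 55/171 = 32.2% → Blend 3
Loam: Blend 2 100/204 = 49.0%, Blend 3 88/163 = 54.0% → Blend 3
Sandy soil: Blend 2 88/128 = 68.8%, Blend 3 98/118 = 83.1% → Blend 3
Overall: Blend 2 264/564 = 46.8%, Blend 3 316/599 = 52.8% → Blend 3
Blend 3 wins overall and in every soil group — no reversal.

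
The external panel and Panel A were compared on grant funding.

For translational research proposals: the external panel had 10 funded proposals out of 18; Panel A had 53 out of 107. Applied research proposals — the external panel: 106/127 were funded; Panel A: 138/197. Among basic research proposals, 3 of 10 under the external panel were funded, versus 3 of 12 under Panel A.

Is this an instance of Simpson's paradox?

No

Translational research: the external panel 10/18 = 55.6%, Panel A 53/107 = 49.5% → the external panel
Applied research: the external panel 106/127 = 83.5%, Panel A 138/197 = 70.1% → the external panel
Basic research: the external panel 3/10 = 30.0%, Panel A 3/12 = 25.0% → the external panel
Overall: the external panel 119/155 = 76.8%, Panel A 194/316 = 61.4% → the external panel
The external panel wins overall and in every proposal group — no reversal.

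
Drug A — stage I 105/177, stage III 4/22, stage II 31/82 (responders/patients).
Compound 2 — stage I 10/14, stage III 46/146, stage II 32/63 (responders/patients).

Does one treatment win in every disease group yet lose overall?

Yes

Stage I: Drug A 105/177 = 59.3%, Compound 2 10/14 = 71.4% → Compound 2
Stage III: Drug A 4/22 = 18.2%, Compound 2 46/146 = 31.5% → Compound 2
Stage II: Drug A 31/82 = 37.8%, Compound 2 32/63 = 50.8% → Compound 2
Overall: Drug A 140/281 = 49.8%, Compound 2 88/223 = 39.5% → Drug A
Compound 2 wins each disease group but Drug A wins overall — the comparison reverses. Compound 2's patients skew toward stage III, which has a lower base rate.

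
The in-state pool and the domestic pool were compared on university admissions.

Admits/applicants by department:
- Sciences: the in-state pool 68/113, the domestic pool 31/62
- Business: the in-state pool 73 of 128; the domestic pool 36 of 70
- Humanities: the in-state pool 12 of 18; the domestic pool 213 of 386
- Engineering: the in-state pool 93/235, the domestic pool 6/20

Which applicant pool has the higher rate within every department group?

the in-state pool

Sciences: the in-state pool 68/113 = 60.2%, the domestic pool 31/62 = 50.0% → the in-state pool
Business: the in-state pool 73/128 = 57.0%, the domestic pool 36/70 = 51.4% → the in-state pool
Humanities: the in-state pool 12/18 = 66.7%, the domestic pool 213/386 = 55.2% → the in-state pool
Engineering: the in-state pool 93/235 = 39.6%, the domestic pool 6/20 = 30.0% → the in-state pool
The in-state pool has the higher rate in all 4 groups.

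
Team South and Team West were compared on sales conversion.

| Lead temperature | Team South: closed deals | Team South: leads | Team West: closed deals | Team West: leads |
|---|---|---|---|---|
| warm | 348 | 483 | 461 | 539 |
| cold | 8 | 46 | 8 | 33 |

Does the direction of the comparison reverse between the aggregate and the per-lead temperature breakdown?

Warm: Team South 348/483 = 72.0%, Team West 461/539 = 85.5% → Team West
Cold: Team South 8/46 = 17.4%, Team West 8/33 = 24.2% → Team West
Overall: Team South 356/529 = 67.3%, Team West 469/572 = 82.0% → Team West
Team West wins overall and in every lead group — no reversal.

No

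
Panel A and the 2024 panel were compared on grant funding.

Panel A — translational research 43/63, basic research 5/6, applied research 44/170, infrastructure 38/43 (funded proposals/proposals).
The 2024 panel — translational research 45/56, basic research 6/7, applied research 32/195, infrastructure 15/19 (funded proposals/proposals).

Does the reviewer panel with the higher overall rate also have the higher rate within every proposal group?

Translational research: Panel A 43/63 = 68.3%, the 2024 panel 45/56 = 80.4% → the 2024 panel
Basic research: Panel A 5/6 = 83.3%, the 2024 panel 6/7 = 85.7% → the 2024 panel
Applied research: Panel A 44/170 = 25.9%, the 2024 panel 32/195 = 16.4% → Panel A
Infrastructure: Panel A 38/43 = 88.4%, the 2024 panel 15/19 = 78.9% → Panel A
Overall: Panel A 130/282 = 46.1%, the 2024 panel 98/277 = 35.4% → Panel A
Neither sweeps: Panel A wins 2 of 4 groups, the 2024 panel wins 2. Panel A wins overall but not every group — no Simpson reversal.

No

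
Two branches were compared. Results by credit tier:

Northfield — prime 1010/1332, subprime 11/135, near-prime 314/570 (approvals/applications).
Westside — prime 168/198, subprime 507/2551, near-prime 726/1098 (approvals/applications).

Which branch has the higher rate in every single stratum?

Westside

Prime: Northfield 1010/1332 = 75.8%, Westside 168/198 = 84.8% → Westside
Subprime: Northfield 11/135 = 8.1%, Westside 507/2551 = 19.9% → Westside
Near-prime: Northfield 314/570 = 55.1%, Westside 726/1098 = 66.1% → Westside
Westside has the higher rate in all 3 groups.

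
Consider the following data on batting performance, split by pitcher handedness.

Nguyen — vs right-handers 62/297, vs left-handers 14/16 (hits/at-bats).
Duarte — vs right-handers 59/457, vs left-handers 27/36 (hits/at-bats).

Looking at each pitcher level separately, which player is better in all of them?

Vs right-handers: Nguyen 62/297 = 20.9%, Duarte 59/457 = 12.9% → Nguyen
Vs left-handers: Nguyen 14/16 = 87.5%, Duarte 27/36 = 75.0% → Nguyen
Nguyen has the higher rate in both groups.

Nguyen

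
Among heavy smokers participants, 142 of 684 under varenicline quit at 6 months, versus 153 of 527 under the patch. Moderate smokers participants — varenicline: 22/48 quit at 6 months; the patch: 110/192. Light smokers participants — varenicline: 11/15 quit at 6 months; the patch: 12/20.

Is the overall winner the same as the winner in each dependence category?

Heavy smokers: varenicline 142/684 = 20.8%, the patch 153/527 = 29.0% → the patch
Moderate smokers: varenicline 22/48 = 45.8%, the patch 110/192 = 57.3% → the patch
Light smokers: varenicline 11/15 = 73.3%, the patch 12/20 = 60.0% → varenicline
Overall: varenicline 175/747 = 23.4%, the patch 275/739 = 37.2% → the patch
Neither sweeps: varenicline wins 1 of 3 groups, the patch wins 2. The patch wins overall but not every group — no Simpson reversal.

No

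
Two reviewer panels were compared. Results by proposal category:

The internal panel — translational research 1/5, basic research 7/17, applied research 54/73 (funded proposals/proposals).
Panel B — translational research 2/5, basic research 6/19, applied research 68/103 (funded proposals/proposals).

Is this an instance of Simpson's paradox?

No

Translational research: the internal panel 1/5 = 20.0%, Panel B 2/5 = 40.0% → Panel B
Basic research: the internal panel 7/17 = 41.2%, Panel B 6/19 = 31.6% → the internal panel
Applied research: the internal panel 54/73 = 74.0%, Panel B 68/103 = 66.0% → the internal panel
Overall: the internal panel 62/95 = 65.3%, Panel B 76/127 = 59.8% → the internal panel
Neither sweeps: the internal panel wins 2 of 3 groups, Panel B wins 1. The internal panel wins overall but not every group — no Simpson reversal.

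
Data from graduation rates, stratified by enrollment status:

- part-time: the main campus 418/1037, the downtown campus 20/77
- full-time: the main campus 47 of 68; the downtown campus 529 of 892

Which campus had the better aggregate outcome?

the downtown campus

Part-time: the main campus 418/1037 = 40.3%, the downtown campus 20/77 = 26.0% → the main campus
Full-time: the main campus 47/68 = 69.1%, the downtown campus 529/892 = 59.3% → the main campus
Overall: the main campus 465/1105 = 42.1%, the downtown campus 549/969 = 56.7% → the downtown campus
(The main campus wins every enrollment group but the downtown campus wins overall — the main campus's students skew toward the low-rate part-time group.)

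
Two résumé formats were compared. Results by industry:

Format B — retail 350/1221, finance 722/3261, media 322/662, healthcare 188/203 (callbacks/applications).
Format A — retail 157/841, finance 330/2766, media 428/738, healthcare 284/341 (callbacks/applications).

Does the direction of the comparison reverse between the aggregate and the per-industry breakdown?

Retail: Format B 350/1221 = 28.7%, Format A 157/841 = 18.7% → Format B
Finance: Format B 722/3261 = 22.1%, Format A 330/2766 = 11.9% → Format B
Media: Format B 322/662 = 48.6%, Format A 428/738 = 58.0% → Format A
Healthcare: Format B 188/203 = 92.6%, Format A 284/341 = 83.3% → Format B
Overall: Format B 1582/5347 = 29.6%, Format A 1199/4686 = 25.6% → Format B
Neither sweeps: Format B wins 3 of 4 groups, Format A wins 1. Format B wins overall but not every group — no Simpson reversal.

No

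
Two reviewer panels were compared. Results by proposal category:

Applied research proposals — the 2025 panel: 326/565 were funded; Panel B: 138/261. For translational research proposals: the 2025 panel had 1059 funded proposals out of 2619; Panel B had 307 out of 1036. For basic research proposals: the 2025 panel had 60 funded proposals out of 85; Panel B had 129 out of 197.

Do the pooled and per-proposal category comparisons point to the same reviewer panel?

Yes

Applied research: the 2025 panel 326/565 = 57.7%, Panel B 138/261 = 52.9% → the 2025 panel
Translational research: the 2025 panel 1059/2619 = 40.4%, Panel B 307/1036 = 29.6% → the 2025 panel
Basic research: the 2025 panel 60/85 = 70.6%, Panel B 129/197 = 65.5% → the 2025 panel
Overall: the 2025 panel 1445/3269 = 44.2%, Panel B 574/1494 = 38.4% → the 2025 panel
The 2025 panel wins overall and in every proposal group — no reversal.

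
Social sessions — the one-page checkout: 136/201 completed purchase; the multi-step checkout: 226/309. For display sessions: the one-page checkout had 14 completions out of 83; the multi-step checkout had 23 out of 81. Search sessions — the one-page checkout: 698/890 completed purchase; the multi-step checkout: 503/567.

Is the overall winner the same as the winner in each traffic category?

Yes

Social: the one-page checkout 136/201 = 67.7%, the multi-step checkout 226/309 = 73.1% → the multi-step checkout
Display: the one-page checkout 14/83 = 16.9%, the multi-step checkout 23/81 = 28.4% → the multi-step checkout
Search: the one-page checkout 698/890 = 78.4%, the multi-step checkout 503/567 = 88.7% → the multi-step checkout
Overall: the one-page checkout 848/1174 = 72.2%, the multi-step checkout 752/957 = 78.6% → the multi-step checkout
The multi-step checkout wins overall and in every traffic group — no reversal.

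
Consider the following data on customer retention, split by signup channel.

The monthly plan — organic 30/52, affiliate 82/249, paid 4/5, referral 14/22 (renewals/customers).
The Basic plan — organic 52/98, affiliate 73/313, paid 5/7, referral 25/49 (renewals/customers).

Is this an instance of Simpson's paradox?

No

Organic: the monthly plan 30/52 = 57.7%, the Basic plan 52/98 = 53.1% → the monthly plan
Affiliate: the monthly plan 82/249 = 32.9%, the Basic plan 73/313 = 23.3% → the monthly plan
Paid: the monthly plan 4/5 = 80.0%, the Basic plan 5/7 = 71.4% → the monthly plan
Referral: the monthly plan 14/22 = 63.6%, the Basic plan 25/49 = 51.0% → the monthly plan
Overall: the monthly plan 130/328 = 39.6%, the Basic plan 155/467 = 33.2% → the monthly plan
The monthly plan wins overall and in every signup group — no reversal.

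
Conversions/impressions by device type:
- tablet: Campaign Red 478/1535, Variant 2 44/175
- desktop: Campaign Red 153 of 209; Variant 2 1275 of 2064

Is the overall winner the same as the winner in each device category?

No

Tablet: Campaign Red 478/1535 = 31.1%, Variant 2 44/175 = 25.1% → Campaign Red
Desktop: Campaign Red 153/209 = 73.2%, Variant 2 1275/2064 = 61.8% → Campaign Red
Overall: Campaign Red 631/1744 = 36.2%, Variant 2 1319/2239 = 58.9% → Variant 2
Campaign Red wins each device group but Variant 2 wins overall — the comparison reverses. Campaign Red's impressions skew toward tablet, which has a lower base rate.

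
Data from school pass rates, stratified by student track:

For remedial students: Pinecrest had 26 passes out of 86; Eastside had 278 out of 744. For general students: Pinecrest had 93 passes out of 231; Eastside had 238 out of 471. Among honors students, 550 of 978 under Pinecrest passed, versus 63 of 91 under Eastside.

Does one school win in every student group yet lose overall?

Yes

Remedial: Pinecrest 26/86 = 30.2%, Eastside 278/744 = 37.4% → Eastside
General: Pinecrest 93/231 = 40.3%, Eastside 238/471 = 50.5% → Eastside
Honors: Pinecrest 550/978 = 56.2%, Eastside 63/91 = 69.2% → Eastside
Overall: Pinecrest 669/1295 = 51.7%, Eastside 579/1306 = 44.3% → Pinecrest
Eastside wins each student group but Pinecrest wins overall — the comparison reverses. Eastside's students skew toward remedial, which has a lower base rate.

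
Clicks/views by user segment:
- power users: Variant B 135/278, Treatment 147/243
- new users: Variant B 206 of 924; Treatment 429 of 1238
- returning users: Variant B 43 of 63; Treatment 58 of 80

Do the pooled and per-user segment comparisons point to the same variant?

Yes

Power users: Variant B 135/278 = 48.6%, Treatment 147/243 = 60.5% → Treatment
New users: Variant B 206/924 = 22.3%, Treatment 429/1238 = 34.7% → Treatment
Returning users: Variant B 43/63 = 68.3%, Treatment 58/80 = 72.5% → Treatment
Overall: Variant B 384/1265 = 30.4%, Treatment 634/1561 = 40.6% → Treatment
Treatment wins overall and in every user group — no reversal.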